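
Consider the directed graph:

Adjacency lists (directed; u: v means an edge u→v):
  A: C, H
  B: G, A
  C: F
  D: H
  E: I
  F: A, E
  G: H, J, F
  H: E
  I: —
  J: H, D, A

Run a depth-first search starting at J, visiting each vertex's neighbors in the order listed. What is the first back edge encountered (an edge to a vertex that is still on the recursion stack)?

F→A

DFS from J (visiting each vertex's neighbors in the order listed); mark gray on enter, black on exit:
J gray
  H gray
    E gray
      I gray
      I black
    E black
  H black
  D gray
    D→H: H black — skip
  D black
  A gray
    C gray
      F gray
        F→A: A is gray → back edge
First back edge: F → A.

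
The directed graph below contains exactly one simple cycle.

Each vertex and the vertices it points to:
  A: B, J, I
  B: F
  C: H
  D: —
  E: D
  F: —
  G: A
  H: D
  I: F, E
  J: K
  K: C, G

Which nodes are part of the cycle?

A, G, J, K

DFS with gray/black marking from A:
A gray
  B gray
    F gray
    F black
  B black
  J gray
    K gray
      C gray
        H gray
          D gray
          D black
        H black
      C black
      G gray
        G→A: A is gray → back edge
Back edge closes the cycle A → J → K → G → A; its vertices are {A, G, J, K}.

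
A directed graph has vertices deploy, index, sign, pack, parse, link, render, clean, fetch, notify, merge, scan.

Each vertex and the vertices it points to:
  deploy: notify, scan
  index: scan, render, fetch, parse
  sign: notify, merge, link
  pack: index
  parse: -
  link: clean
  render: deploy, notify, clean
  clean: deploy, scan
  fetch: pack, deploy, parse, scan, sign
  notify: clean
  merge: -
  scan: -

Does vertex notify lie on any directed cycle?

Yes

notify is on a cycle iff notify can reach itself via ≥1 edge.
notify → clean → deploy → notify — yes.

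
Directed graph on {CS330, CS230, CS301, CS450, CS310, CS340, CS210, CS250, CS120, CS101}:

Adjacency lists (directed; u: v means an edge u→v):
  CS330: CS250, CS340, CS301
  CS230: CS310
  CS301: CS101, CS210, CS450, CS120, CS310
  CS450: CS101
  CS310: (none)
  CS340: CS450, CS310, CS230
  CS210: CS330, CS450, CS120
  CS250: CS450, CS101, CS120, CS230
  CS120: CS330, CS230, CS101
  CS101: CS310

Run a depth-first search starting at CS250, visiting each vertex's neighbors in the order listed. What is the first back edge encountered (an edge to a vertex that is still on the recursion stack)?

CS330→CS250

DFS from CS250 (visiting each vertex's neighbors in the order listed); mark gray on enter, black on exit:
CS250 gray
  CS450 gray
    CS101 gray
      CS310 gray
      CS310 black
    CS101 black
  CS450 black
  CS250→CS101: CS101 black — skip
  CS120 gray
    CS330 gray
      CS330→CS250: CS250 is gray → back edge
First back edge: CS330 → CS250.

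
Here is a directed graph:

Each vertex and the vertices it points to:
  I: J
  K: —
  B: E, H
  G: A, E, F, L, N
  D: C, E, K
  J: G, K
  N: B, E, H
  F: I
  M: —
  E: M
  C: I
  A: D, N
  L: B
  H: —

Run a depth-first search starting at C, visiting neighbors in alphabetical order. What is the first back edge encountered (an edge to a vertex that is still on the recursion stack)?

D→C

DFS from C (visiting neighbors in alphabetical order); mark gray on enter, black on exit:
C gray
  I gray
    J gray
      G gray
        A gray
          D gray
            D→C: C is gray → back edge
First back edge: D → C.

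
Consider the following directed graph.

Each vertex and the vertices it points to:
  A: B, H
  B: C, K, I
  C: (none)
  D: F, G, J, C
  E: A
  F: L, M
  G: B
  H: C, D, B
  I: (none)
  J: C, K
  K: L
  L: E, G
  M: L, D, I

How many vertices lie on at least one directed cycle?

A vertex is on a directed cycle iff it belongs to a strongly connected component of size ≥ 2 (or has a self-loop).
The vertices on cycles are {A, B, D, E, F, G, H, J, K, L, M} — 11 in total.

11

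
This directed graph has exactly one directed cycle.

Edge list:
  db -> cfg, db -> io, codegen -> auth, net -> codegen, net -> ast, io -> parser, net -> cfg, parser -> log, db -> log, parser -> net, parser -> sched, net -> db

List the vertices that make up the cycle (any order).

db, io, net, parser

DFS with gray/black marking from net:
net gray
  ast gray
  ast black
  cfg gray
  cfg black
  codegen gray
    auth gray
    auth black
  codegen black
  db gray
    io gray
      parser gray
        sched gray
        sched black
        log gray
        log black
        parser→net: net is gray → back edge
Back edge closes the cycle net → db → io → parser → net; its vertices are {db, io, net, parser}.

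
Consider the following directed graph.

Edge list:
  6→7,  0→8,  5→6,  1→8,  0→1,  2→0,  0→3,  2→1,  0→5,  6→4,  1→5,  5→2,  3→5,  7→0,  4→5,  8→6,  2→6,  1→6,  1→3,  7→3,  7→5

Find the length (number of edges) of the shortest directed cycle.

3

For each vertex v, BFS finds the shortest path from v back to v.
The shortest such closed walk is 2 → 1 → 5 → 2, length 3.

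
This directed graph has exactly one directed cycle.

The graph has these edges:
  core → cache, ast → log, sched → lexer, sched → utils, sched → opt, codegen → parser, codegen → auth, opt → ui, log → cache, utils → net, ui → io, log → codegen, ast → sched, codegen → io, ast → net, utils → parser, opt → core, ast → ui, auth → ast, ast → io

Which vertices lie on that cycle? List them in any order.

DFS with gray/black marking from ast:
ast gray
  ui gray
    io gray
    io black
  ui black
  net gray
  net black
  sched gray
    utils gray
      utils→net: net black — skip
      parser gray
      parser black
    utils black
    lexer gray
    lexer black
    opt gray
      core gray
        cache gray
        cache black
      core black
      opt→ui: ui black — skip
    opt black
  sched black
  ast→io: io black — skip
  log gray
    codegen gray
      codegen→io: io black — skip
      codegen→parser: parser black — skip
      auth gray
        auth→ast: ast is gray → back edge
Back edge closes the cycle ast → log → codegen → auth → ast; its vertices are {ast, log, auth, codegen}.

ast, log, auth, codegen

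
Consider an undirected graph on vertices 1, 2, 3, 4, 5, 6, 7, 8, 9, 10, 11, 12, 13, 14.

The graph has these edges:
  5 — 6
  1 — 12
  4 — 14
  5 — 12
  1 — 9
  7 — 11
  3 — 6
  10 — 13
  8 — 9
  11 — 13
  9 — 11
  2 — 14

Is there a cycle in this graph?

No

DFS, tracking each vertex's parent; an edge to a visited non-parent vertex closes a cycle.
Start from 6:
visit 6 (parent –)
  visit 5 (parent 6)
    visit 12 (parent 5)
      12–5: parent, skip
      visit 1 (parent 12)
        visit 9 (parent 1)
          visit 8 (parent 9)
            8–9: parent, skip
          9–1: parent, skip
          visit 11 (parent 9)
            visit 7 (parent 11)
              7–11: parent, skip
            visit 13 (parent 11)
              visit 10 (parent 13)
                10–13: parent, skip
              13–11: parent, skip
            11–9: parent, skip
        1–12: parent, skip
    5–6: parent, skip
  visit 3 (parent 6)
    3–6: parent, skip
visit 2 (parent –)
  visit 14 (parent 2)
    visit 4 (parent 14)
      4–14: parent, skip
    14–2: parent, skip
No non-parent visited neighbor found — the graph is a forest.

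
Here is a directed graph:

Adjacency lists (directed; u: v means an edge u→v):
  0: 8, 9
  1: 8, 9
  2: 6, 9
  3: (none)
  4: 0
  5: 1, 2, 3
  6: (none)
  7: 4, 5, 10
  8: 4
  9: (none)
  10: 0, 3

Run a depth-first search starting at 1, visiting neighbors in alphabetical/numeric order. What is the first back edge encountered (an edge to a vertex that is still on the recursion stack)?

0→8

DFS from 1 (visiting neighbors in alphabetical/numeric order); mark gray on enter, black on exit:
1 gray
  8 gray
    4 gray
      0 gray
        0→8: 8 is gray → back edge
First back edge: 0 → 8.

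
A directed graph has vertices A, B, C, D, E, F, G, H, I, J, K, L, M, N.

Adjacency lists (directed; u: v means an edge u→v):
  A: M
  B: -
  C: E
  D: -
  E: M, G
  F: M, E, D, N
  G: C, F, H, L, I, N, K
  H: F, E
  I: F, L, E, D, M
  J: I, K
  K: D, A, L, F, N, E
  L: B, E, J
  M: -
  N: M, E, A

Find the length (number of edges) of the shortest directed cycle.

3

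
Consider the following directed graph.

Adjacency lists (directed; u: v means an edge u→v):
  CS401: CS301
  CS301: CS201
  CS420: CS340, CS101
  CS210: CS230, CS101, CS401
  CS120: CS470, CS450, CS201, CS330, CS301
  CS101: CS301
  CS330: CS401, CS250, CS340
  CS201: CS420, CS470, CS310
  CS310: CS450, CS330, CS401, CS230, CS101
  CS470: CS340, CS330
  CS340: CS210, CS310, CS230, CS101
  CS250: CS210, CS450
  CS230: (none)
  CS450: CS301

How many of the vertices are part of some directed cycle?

12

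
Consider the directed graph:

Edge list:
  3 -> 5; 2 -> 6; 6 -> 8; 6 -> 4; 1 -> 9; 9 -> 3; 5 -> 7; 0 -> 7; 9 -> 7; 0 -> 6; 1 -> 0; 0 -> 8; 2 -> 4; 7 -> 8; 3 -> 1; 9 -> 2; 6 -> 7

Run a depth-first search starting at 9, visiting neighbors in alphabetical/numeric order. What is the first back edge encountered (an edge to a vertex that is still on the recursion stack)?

1->9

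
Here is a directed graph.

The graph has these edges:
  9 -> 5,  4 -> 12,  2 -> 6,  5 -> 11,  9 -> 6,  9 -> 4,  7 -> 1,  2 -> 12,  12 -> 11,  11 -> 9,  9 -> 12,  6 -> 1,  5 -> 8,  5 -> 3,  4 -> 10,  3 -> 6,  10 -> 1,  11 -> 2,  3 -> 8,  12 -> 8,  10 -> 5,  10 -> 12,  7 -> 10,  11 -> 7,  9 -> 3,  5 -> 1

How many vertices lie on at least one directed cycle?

8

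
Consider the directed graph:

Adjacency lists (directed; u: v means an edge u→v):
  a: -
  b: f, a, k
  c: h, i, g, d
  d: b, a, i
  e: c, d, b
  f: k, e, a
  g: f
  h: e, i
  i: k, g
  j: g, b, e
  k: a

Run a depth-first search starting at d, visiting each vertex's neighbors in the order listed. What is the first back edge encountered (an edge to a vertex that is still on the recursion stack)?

h→e

DFS from d (visiting each vertex's neighbors in the order listed); mark gray on enter, black on exit:
d gray
  b gray
    f gray
      k gray
        a gray
        a black
      k black
      e gray
        c gray
          h gray
            h→e: e is gray → back edge
First back edge: h → e.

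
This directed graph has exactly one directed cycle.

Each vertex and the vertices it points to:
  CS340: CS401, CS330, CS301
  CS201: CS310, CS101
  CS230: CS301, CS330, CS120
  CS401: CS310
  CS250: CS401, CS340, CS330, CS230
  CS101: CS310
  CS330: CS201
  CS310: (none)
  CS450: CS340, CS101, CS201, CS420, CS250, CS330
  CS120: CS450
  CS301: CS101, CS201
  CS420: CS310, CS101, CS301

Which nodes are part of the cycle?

DFS with gray/black marking from CS450:
CS450 gray
  CS340 gray
    CS401 gray
      CS310 gray
      CS310 black
    CS401 black
    CS330 gray
      CS201 gray
        CS201→CS310: CS310 black — skip
        CS101 gray
          CS101→CS310: CS310 black — skip
        CS101 black
      CS201 black
    CS330 black
    CS301 gray
      CS301→CS101: CS101 black — skip
      CS301→CS201: CS201 black — skip
    CS301 black
  CS340 black
  CS450→CS101: CS101 black — skip
  CS450→CS201: CS201 black — skip
  CS420 gray
    CS420→CS310: CS310 black — skip
    CS420→CS101: CS101 black — skip
    CS420→CS301: CS301 black — skip
  CS420 black
  CS250 gray
    CS250→CS401: CS401 black — skip
    CS250→CS340: CS340 black — skip
    CS250→CS330: CS330 black — skip
    CS230 gray
      CS230→CS301: CS301 black — skip
      CS230→CS330: CS330 black — skip
      CS120 gray
        CS120→CS450: CS450 is gray → back edge
Back edge closes the cycle CS450 → CS250 → CS230 → CS120 → CS450; its vertices are {CS120, CS230, CS250, CS450}.

CS120, CS230, CS250, CS450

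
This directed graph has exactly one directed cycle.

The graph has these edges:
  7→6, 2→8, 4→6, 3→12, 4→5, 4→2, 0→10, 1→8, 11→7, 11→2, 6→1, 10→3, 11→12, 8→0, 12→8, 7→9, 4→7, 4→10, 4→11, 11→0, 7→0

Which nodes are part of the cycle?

0, 3, 8, 10, 12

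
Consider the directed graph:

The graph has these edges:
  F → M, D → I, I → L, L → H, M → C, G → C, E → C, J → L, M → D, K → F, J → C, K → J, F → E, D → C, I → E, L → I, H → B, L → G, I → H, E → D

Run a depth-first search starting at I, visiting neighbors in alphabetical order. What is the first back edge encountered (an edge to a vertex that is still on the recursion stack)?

D->I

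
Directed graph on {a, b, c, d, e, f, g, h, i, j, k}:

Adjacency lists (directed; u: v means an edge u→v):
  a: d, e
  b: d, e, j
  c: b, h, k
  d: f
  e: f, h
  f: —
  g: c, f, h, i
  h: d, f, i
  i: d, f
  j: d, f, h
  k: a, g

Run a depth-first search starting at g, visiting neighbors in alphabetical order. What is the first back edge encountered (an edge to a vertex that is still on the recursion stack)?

k->g

DFS from g (visiting neighbors in alphabetical order); mark gray on enter, black on exit:
g gray
  c gray
    b gray
      d gray
        f gray
        f black
      d black
      e gray
        e→f: f black — skip
        h gray
          h→d: d black — skip
          h→f: f black — skip
          i gray
            i→d: d black — skip
            i→f: f black — skip
          i black
        h black
      e black
      j gray
        j→d: d black — skip
        j→f: f black — skip
        j→h: h black — skip
      j black
    b black
    c→h: h black — skip
    k gray
      a gray
        a→d: d black — skip
        a→e: e black — skip
      a black
      k→g: g is gray → back edge
First back edge: k → g.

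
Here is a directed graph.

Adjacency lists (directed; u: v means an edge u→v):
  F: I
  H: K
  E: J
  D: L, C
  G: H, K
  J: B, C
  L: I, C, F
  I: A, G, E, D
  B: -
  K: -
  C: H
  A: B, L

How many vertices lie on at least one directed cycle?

5

A vertex is on a directed cycle iff it belongs to a strongly connected component of size ≥ 2 (or has a self-loop).
The vertices on cycles are {A, D, F, I, L} — 5 in total.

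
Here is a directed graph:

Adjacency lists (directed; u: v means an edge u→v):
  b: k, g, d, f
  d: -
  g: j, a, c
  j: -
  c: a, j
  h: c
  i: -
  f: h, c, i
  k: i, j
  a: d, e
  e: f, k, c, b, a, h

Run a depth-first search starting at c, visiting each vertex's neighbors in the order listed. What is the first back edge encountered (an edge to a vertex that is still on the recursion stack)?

DFS from c (visiting each vertex's neighbors in the order listed); mark gray on enter, black on exit:
c gray
  a gray
    d gray
    d black
    e gray
      f gray
        h gray
          h→c: c is gray → back edge
First back edge: h → c.

h→c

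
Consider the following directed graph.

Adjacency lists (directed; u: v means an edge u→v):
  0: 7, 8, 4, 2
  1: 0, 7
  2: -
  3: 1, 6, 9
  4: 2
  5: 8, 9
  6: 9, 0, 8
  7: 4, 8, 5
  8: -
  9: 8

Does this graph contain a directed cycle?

No

DFS with white/gray/black marking, starting from 3:
3 gray
  1 gray
    0 gray
      7 gray
        4 gray
          2 gray
          2 black
        4 black
        8 gray
        8 black
        5 gray
          5→8: 8 black — skip
          9 gray
            9→8: 8 black — skip
          9 black
        5 black
      7 black
      0→8: 8 black — skip
      0→4: 4 black — skip
      0→2: 2 black — skip
    0 black
    1→7: 7 black — skip
  1 black
  6 gray
    6→9: 9 black — skip
    6→0: 0 black — skip
    6→8: 8 black — skip
  6 black
  3→9: 9 black — skip
3 black
Every edge goes to a white or black vertex — no back edge, so the graph is acyclic.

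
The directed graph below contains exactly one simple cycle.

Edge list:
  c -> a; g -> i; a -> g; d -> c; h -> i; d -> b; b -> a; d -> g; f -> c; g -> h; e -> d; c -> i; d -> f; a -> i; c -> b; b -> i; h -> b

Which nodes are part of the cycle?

DFS with gray/black marking from g:
g gray
  h gray
    i gray
    i black
    b gray
      b→i: i black — skip
      a gray
        a→i: i black — skip
        a→g: g is gray → back edge
Back edge closes the cycle g → h → b → a → g; its vertices are {a, b, g, h}.

a, b, g, h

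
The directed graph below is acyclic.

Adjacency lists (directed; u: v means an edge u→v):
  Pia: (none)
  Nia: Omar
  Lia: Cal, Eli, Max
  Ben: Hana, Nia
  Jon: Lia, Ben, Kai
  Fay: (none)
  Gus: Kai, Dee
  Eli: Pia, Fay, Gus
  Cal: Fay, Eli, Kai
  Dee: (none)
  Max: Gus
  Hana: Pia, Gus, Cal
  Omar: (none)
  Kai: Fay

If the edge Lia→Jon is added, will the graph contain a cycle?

Yes

Adding Lia→Jon creates a cycle iff Jon can already reach Lia.
Path from Jon: Jon → Lia.
So Jon → … → Lia → Jon is a cycle.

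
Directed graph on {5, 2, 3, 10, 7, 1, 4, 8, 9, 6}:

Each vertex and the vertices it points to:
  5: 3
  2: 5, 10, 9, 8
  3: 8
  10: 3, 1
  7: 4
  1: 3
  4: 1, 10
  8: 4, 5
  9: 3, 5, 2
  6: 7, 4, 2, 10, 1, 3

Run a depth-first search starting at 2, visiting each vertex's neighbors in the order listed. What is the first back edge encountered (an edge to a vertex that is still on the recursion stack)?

1→3

DFS from 2 (visiting each vertex's neighbors in the order listed); mark gray on enter, black on exit:
2 gray
  5 gray
    3 gray
      8 gray
        4 gray
          1 gray
            1→3: 3 is gray → back edge
First back edge: 1 → 3.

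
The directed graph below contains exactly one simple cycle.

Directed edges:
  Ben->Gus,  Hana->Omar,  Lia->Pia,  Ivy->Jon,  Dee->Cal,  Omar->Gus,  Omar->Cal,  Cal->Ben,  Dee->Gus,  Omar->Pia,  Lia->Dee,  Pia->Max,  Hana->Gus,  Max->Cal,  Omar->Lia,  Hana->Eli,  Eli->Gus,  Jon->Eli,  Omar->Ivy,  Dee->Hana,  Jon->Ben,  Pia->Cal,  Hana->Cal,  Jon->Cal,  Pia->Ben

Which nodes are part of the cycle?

Dee, Lia, Hana, Omar

DFS with gray/black marking from Omar:
Omar gray
  Pia gray
    Ben gray
      Gus gray
      Gus black
    Ben black
    Max gray
      Cal gray
        Cal→Ben: Ben black — skip
      Cal black
    Max black
    Pia→Cal: Cal black — skip
  Pia black
  Ivy gray
    Jon gray
      Jon→Cal: Cal black — skip
      Eli gray
        Eli→Gus: Gus black — skip
      Eli black
      Jon→Ben: Ben black — skip
    Jon black
  Ivy black
  Omar→Cal: Cal black — skip
  Omar→Gus: Gus black — skip
  Lia gray
    Dee gray
      Dee→Cal: Cal black — skip
      Hana gray
        Hana→Gus: Gus black — skip
        Hana→Omar: Omar is gray → back edge
Back edge closes the cycle Omar → Lia → Dee → Hana → Omar; its vertices are {Dee, Lia, Hana, Omar}.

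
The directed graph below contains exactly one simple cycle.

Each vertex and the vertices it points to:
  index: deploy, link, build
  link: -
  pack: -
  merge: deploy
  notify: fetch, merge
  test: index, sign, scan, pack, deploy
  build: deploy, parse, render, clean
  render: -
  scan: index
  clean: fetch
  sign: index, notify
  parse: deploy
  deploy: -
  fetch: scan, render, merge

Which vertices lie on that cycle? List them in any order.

scan, build, clean, fetch, index

DFS with gray/black marking from scan:
scan gray
  index gray
    deploy gray
    deploy black
    link gray
    link black
    build gray
      build→deploy: deploy black — skip
      parse gray
        parse→deploy: deploy black — skip
      parse black
      render gray
      render black
      clean gray
        fetch gray
          fetch→scan: scan is gray → back edge
Back edge closes the cycle scan → index → build → clean → fetch → scan; its vertices are {scan, build, clean, fetch, index}.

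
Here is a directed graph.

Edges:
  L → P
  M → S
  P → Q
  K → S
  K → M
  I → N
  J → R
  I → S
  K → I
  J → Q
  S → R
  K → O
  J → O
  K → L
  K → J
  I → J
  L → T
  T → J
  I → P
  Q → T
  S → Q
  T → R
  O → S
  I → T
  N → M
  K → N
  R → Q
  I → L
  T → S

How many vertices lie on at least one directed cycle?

A vertex is on a directed cycle iff it belongs to a strongly connected component of size ≥ 2 (or has a self-loop).
The vertices on cycles are {J, O, Q, R, S, T} — 6 in total.

6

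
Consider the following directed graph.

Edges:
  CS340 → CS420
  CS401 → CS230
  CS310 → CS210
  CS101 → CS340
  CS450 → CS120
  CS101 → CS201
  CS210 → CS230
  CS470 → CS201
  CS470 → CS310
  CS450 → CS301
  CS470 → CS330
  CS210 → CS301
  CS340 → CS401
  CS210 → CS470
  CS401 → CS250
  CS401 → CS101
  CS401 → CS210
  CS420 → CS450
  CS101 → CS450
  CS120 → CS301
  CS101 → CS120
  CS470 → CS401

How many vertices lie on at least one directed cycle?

A vertex is on a directed cycle iff it belongs to a strongly connected component of size ≥ 2 (or has a self-loop).
The vertices on cycles are {CS101, CS210, CS310, CS340, CS401, CS470} — 6 in total.

6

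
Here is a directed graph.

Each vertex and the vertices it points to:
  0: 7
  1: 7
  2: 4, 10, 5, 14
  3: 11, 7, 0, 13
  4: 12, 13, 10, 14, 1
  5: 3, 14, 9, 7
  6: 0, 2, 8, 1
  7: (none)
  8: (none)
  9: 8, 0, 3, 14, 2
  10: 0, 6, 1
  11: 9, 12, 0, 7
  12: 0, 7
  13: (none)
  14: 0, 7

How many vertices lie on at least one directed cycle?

A vertex is on a directed cycle iff it belongs to a strongly connected component of size ≥ 2 (or has a self-loop).
The vertices on cycles are {2, 3, 4, 5, 6, 9, 10, 11} — 8 in total.

8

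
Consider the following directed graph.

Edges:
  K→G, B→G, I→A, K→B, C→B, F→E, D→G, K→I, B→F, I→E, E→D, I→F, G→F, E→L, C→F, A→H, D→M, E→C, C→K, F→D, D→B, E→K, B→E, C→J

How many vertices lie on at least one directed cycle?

A vertex is on a directed cycle iff it belongs to a strongly connected component of size ≥ 2 (or has a self-loop).
The vertices on cycles are {B, C, D, E, F, G, I, K} — 8 in total.

8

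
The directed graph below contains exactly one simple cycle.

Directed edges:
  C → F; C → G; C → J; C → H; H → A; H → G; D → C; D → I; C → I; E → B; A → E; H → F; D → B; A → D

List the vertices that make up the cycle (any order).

A, C, D, H

DFS with gray/black marking from C:
C gray
  H gray
    A gray
      E gray
        B gray
        B black
      E black
      D gray
        I gray
        I black
        D→C: C is gray → back edge
Back edge closes the cycle C → H → A → D → C; its vertices are {A, C, D, H}.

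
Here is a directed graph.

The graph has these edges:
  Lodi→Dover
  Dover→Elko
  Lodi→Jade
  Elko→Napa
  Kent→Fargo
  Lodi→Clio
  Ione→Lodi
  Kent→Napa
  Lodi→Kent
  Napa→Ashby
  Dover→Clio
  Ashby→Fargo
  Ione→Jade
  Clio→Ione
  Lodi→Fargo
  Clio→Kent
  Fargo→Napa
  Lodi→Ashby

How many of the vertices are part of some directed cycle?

7

A vertex is on a directed cycle iff it belongs to a strongly connected component of size ≥ 2 (or has a self-loop).
The vertices on cycles are {Clio, Ione, Lodi, Napa, Ashby, Dover, Fargo} — 7 in total.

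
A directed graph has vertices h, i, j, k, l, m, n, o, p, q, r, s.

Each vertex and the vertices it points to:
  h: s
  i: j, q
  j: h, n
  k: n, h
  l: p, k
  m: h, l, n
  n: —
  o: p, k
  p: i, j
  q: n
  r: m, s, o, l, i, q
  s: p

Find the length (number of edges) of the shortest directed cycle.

4

For each vertex v, BFS finds the shortest path from v back to v.
The shortest such closed walk is s → p → j → h → s, length 4.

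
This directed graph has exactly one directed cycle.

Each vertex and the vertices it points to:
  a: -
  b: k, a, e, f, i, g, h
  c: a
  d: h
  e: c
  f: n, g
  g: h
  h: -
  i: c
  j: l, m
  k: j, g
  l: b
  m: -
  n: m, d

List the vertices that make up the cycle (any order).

DFS with gray/black marking from b:
b gray
  k gray
    j gray
      l gray
        l→b: b is gray → back edge
Back edge closes the cycle b → k → j → l → b; its vertices are {b, j, k, l}.

b, j, k, l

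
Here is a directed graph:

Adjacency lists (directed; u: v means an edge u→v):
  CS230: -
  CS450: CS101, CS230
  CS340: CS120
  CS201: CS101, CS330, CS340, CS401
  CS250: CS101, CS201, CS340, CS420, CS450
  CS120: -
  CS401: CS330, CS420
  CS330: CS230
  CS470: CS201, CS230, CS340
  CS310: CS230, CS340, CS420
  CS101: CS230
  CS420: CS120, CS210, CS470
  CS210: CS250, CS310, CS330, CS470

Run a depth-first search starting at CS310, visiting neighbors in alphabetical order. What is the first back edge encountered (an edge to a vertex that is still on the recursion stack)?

DFS from CS310 (visiting neighbors in alphabetical order); mark gray on enter, black on exit:
CS310 gray
  CS230 gray
  CS230 black
  CS340 gray
    CS120 gray
    CS120 black
  CS340 black
  CS420 gray
    CS420→CS120: CS120 black — skip
    CS210 gray
      CS250 gray
        CS101 gray
          CS101→CS230: CS230 black — skip
        CS101 black
        CS201 gray
          CS201→CS101: CS101 black — skip
          CS330 gray
            CS330→CS230: CS230 black — skip
          CS330 black
          CS201→CS340: CS340 black — skip
          CS401 gray
            CS401→CS330: CS330 black — skip
            CS401→CS420: CS420 is gray → back edge
First back edge: CS401 → CS420.

CS401->CS420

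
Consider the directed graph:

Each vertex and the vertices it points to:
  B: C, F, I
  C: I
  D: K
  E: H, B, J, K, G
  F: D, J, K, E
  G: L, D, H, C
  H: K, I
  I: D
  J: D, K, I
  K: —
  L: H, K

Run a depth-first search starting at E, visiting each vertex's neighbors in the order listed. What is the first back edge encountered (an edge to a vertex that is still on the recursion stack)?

F->E

DFS from E (visiting each vertex's neighbors in the order listed); mark gray on enter, black on exit:
E gray
  H gray
    K gray
    K black
    I gray
      D gray
        D→K: K black — skip
      D black
    I black
  H black
  B gray
    C gray
      C→I: I black — skip
    C black
    F gray
      F→D: D black — skip
      J gray
        J→D: D black — skip
        J→K: K black — skip
        J→I: I black — skip
      J black
      F→K: K black — skip
      F→E: E is gray → back edge
First back edge: F → E.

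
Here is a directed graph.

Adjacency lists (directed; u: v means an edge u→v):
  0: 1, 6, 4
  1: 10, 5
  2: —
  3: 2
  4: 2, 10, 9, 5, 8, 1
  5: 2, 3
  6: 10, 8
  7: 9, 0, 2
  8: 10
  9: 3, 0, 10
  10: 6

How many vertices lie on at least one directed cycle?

A vertex is on a directed cycle iff it belongs to a strongly connected component of size ≥ 2 (or has a self-loop).
The vertices on cycles are {0, 4, 6, 8, 9, 10} — 6 in total.

6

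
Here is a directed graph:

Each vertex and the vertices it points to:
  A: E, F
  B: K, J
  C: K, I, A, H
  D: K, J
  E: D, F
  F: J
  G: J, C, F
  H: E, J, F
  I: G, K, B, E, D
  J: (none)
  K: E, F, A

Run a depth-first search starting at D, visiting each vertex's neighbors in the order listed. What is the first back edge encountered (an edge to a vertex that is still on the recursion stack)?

DFS from D (visiting each vertex's neighbors in the order listed); mark gray on enter, black on exit:
D gray
  K gray
    E gray
      E→D: D is gray → back edge
First back edge: E → D.

E→D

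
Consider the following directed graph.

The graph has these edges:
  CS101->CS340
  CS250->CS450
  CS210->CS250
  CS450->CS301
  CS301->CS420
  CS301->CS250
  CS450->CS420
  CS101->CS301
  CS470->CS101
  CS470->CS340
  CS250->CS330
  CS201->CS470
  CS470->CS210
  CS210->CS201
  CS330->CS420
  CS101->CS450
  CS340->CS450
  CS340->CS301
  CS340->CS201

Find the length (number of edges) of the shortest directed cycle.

For each vertex v, BFS finds the shortest path from v back to v.
The shortest such closed walk is CS210 → CS201 → CS470 → CS210, length 3.

3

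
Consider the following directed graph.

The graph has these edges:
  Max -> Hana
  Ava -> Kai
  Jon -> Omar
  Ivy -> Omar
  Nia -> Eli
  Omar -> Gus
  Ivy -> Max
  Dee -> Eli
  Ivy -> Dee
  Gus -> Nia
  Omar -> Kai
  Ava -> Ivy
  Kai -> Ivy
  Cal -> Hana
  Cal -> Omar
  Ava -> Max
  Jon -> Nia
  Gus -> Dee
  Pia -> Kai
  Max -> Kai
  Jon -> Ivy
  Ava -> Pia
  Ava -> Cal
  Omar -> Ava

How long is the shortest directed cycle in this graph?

For each vertex v, BFS finds the shortest path from v back to v.
The shortest such closed walk is Ivy → Max → Kai → Ivy, length 3.

3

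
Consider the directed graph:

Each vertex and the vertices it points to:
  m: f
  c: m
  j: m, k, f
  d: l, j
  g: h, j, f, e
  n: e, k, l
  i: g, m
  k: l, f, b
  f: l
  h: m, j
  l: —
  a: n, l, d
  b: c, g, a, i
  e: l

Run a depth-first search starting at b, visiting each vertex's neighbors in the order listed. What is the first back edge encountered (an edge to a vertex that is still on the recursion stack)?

k→b

DFS from b (visiting each vertex's neighbors in the order listed); mark gray on enter, black on exit:
b gray
  c gray
    m gray
      f gray
        l gray
        l black
      f black
    m black
  c black
  g gray
    h gray
      h→m: m black — skip
      j gray
        j→m: m black — skip
        k gray
          k→l: l black — skip
          k→f: f black — skip
          k→b: b is gray → back edge
First back edge: k → b.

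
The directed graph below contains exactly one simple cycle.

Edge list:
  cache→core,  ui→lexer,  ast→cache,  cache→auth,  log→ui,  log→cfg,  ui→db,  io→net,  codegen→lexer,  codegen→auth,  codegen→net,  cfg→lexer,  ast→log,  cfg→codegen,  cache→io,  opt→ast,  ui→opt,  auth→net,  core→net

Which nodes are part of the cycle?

ui, ast, log, opt

DFS with gray/black marking from ast:
ast gray
  cache gray
    core gray
      net gray
      net black
    core black
    auth gray
      auth→net: net black — skip
    auth black
    io gray
      io→net: net black — skip
    io black
  cache black
  log gray
    ui gray
      opt gray
        opt→ast: ast is gray → back edge
Back edge closes the cycle ast → log → ui → opt → ast; its vertices are {ui, ast, log, opt}.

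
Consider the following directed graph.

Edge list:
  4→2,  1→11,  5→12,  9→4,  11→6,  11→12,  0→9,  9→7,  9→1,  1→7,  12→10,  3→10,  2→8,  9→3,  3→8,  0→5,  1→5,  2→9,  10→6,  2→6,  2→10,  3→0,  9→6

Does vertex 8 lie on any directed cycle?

No

8 lies on a cycle iff there is a path from 8 back to itself.
Exploring from 8, it never reaches itself; equivalently, its strongly connected component is a singleton.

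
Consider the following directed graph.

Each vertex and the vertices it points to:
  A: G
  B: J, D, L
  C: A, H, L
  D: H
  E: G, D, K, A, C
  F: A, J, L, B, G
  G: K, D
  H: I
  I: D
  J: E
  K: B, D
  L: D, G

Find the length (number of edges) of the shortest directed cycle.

For each vertex v, BFS finds the shortest path from v back to v.
The shortest such closed walk is H → I → D → H, length 3.

3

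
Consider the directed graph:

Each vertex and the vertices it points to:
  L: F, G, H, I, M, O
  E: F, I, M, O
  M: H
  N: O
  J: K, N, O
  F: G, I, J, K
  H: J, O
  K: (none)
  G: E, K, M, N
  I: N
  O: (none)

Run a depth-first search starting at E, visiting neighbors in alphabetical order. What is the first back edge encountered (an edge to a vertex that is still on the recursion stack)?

DFS from E (visiting neighbors in alphabetical order); mark gray on enter, black on exit:
E gray
  F gray
    G gray
      G→E: E is gray → back edge
First back edge: G → E.

G->E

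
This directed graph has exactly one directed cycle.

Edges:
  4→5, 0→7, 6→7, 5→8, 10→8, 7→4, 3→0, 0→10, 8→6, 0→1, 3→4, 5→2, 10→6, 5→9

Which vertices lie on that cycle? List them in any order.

DFS with gray/black marking from 7:
7 gray
  4 gray
    5 gray
      8 gray
        6 gray
          6→7: 7 is gray → back edge
Back edge closes the cycle 7 → 4 → 5 → 8 → 6 → 7; its vertices are {4, 5, 6, 7, 8}.

4, 5, 6, 7, 8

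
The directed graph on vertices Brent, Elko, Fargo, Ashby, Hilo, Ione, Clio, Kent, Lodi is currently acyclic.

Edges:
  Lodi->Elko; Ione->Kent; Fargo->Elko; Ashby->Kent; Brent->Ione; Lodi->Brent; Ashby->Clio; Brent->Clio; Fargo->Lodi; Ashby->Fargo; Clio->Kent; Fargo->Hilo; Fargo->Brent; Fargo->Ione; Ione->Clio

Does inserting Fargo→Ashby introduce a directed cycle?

Yes

Adding Fargo→Ashby creates a cycle iff Ashby can already reach Fargo.
Path from Ashby: Ashby → Fargo.
So Ashby → … → Fargo → Ashby is a cycle.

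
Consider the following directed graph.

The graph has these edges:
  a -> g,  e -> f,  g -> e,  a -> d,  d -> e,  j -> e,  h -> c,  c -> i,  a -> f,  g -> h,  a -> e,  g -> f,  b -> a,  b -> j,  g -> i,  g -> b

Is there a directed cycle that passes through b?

b is on a cycle iff b can reach itself via ≥1 edge.
b → a → g → b — yes.

Yes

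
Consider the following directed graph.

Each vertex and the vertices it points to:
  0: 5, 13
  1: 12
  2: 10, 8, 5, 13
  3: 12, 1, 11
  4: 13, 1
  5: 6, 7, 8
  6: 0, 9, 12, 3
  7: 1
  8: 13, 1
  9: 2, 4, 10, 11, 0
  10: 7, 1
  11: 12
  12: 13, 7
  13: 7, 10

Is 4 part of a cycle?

No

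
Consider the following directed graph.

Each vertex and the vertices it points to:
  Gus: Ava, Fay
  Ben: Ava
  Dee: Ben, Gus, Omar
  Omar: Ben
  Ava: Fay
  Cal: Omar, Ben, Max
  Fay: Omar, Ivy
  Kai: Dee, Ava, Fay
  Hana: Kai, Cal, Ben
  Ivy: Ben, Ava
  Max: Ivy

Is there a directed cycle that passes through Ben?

Ben is on a cycle iff Ben can reach itself via ≥1 edge.
Ben → Ava → Fay → Omar → Ben — yes.

Yes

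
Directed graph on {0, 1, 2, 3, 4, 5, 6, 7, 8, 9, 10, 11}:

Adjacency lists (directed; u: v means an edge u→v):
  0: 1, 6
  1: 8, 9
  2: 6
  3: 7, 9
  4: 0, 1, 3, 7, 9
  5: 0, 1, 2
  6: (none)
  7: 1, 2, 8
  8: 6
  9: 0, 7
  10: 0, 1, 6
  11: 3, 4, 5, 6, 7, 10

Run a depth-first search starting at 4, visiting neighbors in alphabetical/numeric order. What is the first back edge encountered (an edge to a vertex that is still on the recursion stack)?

9→0

DFS from 4 (visiting neighbors in alphabetical/numeric order); mark gray on enter, black on exit:
4 gray
  0 gray
    1 gray
      8 gray
        6 gray
        6 black
      8 black
      9 gray
        9→0: 0 is gray → back edge
First back edge: 9 → 0.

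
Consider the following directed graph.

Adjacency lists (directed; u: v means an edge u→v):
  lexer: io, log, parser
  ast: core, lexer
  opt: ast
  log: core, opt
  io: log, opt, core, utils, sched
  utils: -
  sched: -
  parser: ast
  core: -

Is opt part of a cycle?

Yes

opt is on a cycle iff opt can reach itself via ≥1 edge.
opt → ast → lexer → io → opt — yes.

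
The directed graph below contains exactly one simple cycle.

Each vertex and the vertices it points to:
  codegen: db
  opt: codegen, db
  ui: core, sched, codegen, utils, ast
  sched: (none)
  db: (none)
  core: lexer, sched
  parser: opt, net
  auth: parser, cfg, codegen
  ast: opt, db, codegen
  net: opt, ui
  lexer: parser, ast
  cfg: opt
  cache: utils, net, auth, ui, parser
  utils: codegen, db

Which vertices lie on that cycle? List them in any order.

ui, net, core, lexer, parser

DFS with gray/black marking from parser:
parser gray
  opt gray
    codegen gray
      db gray
      db black
    codegen black
    opt→db: db black — skip
  opt black
  net gray
    net→opt: opt black — skip
    ui gray
      core gray
        lexer gray
          lexer→parser: parser is gray → back edge
Back edge closes the cycle parser → net → ui → core → lexer → parser; its vertices are {ui, net, core, lexer, parser}.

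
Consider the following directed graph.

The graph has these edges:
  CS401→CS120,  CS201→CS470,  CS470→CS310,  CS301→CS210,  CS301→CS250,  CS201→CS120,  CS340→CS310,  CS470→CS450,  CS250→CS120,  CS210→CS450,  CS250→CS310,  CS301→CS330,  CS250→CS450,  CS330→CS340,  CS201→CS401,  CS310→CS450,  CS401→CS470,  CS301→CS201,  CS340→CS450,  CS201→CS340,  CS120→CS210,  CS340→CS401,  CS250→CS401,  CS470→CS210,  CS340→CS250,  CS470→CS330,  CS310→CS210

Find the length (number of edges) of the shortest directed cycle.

4

For each vertex v, BFS finds the shortest path from v back to v.
The shortest such closed walk is CS340 → CS401 → CS470 → CS330 → CS340, length 4.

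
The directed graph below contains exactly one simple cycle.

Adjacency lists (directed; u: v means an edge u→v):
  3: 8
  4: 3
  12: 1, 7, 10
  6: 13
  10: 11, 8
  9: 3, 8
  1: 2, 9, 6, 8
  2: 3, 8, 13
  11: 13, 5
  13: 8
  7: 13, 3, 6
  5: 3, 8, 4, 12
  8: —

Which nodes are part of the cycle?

5, 10, 11, 12

DFS with gray/black marking from 12:
12 gray
  1 gray
    2 gray
      3 gray
        8 gray
        8 black
      3 black
      2→8: 8 black — skip
      13 gray
        13→8: 8 black — skip
      13 black
    2 black
    9 gray
      9→3: 3 black — skip
      9→8: 8 black — skip
    9 black
    6 gray
      6→13: 13 black — skip
    6 black
    1→8: 8 black — skip
  1 black
  7 gray
    7→13: 13 black — skip
    7→3: 3 black — skip
    7→6: 6 black — skip
  7 black
  10 gray
    11 gray
      11→13: 13 black — skip
      5 gray
        5→3: 3 black — skip
        5→8: 8 black — skip
        4 gray
          4→3: 3 black — skip
        4 black
        5→12: 12 is gray → back edge
Back edge closes the cycle 12 → 10 → 11 → 5 → 12; its vertices are {5, 10, 11, 12}.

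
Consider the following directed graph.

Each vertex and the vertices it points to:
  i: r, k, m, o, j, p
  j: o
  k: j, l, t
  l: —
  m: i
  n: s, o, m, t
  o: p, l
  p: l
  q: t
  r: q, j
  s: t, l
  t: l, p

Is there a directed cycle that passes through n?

n lies on a cycle iff there is a path from n back to itself.
Exploring from n, it never reaches itself; equivalently, its strongly connected component is a singleton.

No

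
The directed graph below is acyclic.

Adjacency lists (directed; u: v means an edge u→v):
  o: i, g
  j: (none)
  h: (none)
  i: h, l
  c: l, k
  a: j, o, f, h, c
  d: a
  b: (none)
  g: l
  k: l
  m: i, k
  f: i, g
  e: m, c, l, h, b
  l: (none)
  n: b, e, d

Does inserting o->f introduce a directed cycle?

No

Adding o→f creates a cycle iff f can already reach o.
Explore from f: no path reaches o. The graph stays acyclic.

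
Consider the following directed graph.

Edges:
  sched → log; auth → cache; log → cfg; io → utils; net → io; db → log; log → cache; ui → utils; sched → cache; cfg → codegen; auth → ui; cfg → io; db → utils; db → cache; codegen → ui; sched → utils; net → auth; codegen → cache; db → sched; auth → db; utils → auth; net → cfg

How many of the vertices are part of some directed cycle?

A vertex is on a directed cycle iff it belongs to a strongly connected component of size ≥ 2 (or has a self-loop).
The vertices on cycles are {db, io, ui, cfg, log, auth, sched, utils, codegen} — 9 in total.

9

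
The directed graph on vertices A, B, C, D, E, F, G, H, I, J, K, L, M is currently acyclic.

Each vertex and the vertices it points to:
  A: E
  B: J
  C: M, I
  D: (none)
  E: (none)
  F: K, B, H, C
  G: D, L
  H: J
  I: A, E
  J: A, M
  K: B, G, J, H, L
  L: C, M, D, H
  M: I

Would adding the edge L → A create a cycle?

No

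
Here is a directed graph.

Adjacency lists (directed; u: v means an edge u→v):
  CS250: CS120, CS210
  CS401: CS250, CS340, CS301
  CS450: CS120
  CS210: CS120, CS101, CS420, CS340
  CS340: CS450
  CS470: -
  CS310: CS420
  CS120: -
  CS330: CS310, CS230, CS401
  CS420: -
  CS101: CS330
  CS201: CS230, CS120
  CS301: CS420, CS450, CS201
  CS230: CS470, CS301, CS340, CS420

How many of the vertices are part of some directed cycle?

A vertex is on a directed cycle iff it belongs to a strongly connected component of size ≥ 2 (or has a self-loop).
The vertices on cycles are {CS101, CS201, CS210, CS230, CS250, CS301, CS330, CS401} — 8 in total.

8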